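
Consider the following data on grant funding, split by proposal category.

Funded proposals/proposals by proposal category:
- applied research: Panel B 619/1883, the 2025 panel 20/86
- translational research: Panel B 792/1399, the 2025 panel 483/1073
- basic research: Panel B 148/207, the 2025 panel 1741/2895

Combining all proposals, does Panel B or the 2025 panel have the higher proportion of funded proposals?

Applied research: Panel B 619/1883 = 32.9%, the 2025 panel 20/86 = 23.3% → Panel B
Translational research: Panel B 792/1399 = 56.6%, the 2025 panel 483/1073 = 45.0% → Panel B
Basic research: Panel B 148/207 = 71.5%, the 2025 panel 1741/2895 = 60.1% → Panel B
Overall: Panel B 1559/3489 = 44.7%, the 2025 panel 2244/4054 = 55.4% → the 2025 panel
(Panel B wins every proposal group but the 2025 panel wins overall — Panel B's proposals skew toward the low-rate applied research group.)

the 2025 panel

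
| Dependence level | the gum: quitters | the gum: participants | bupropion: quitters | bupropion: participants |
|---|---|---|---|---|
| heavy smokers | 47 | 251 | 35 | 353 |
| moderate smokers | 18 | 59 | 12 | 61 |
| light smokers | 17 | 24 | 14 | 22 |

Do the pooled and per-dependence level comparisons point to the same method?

Heavy smokers: the gum 47/251 = 18.7%, bupropion 35/353 = 9.9% → the gum
Moderate smokers: the gum 18/59 = 30.5%, bupropion 12/61 = 19.7% → the gum
Light smokers: the gum 17/24 = 70.8%, bupropion 14/22 = 63.6% → the gum
Overall: the gum 82/334 = 24.6%, bupropion 61/436 = 14.0% → the gum
The gum wins overall and in every dependence group — no reversal.

Yes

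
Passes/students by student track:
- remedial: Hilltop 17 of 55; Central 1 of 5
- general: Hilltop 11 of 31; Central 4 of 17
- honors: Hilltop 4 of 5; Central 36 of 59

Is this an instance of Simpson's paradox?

Yes

Remedial: Hilltop 17/55 = 30.9%, Central 1/5 = 20.0% → Hilltop
General: Hilltop 11/31 = 35.5%, Central 4/17 = 23.5% → Hilltop
Honors: Hilltop 4/5 = 80.0%, Central 36/59 = 61.0% → Hilltop
Overall: Hilltop 32/91 = 35.2%, Central 41/81 = 50.6% → Central
Hilltop wins each student group but Central wins overall — the comparison reverses. Hilltop's students skew toward remedial, which has a lower base rate.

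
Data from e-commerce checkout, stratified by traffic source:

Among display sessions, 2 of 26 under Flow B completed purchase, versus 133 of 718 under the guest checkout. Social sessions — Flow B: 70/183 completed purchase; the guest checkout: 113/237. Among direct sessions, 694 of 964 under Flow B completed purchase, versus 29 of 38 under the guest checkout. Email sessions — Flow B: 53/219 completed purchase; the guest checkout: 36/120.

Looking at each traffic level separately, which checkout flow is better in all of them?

the guest checkout

Display: Flow B 2/26 = 7.7%, the guest checkout 133/718 = 18.5% → the guest checkout
Social: Flow B 70/183 = 38.3%, the guest checkout 113/237 = 47.7% → the guest checkout
Direct: Flow B 694/964 = 72.0%, the guest checkout 29/38 = 76.3% → the guest checkout
Email: Flow B 53/219 = 24.2%, the guest checkout 36/120 = 30.0% → the guest checkout
The guest checkout has the higher rate in all 4 groups.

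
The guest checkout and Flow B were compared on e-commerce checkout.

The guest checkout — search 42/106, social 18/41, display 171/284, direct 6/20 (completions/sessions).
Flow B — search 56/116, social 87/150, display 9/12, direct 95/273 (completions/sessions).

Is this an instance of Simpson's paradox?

Search: the guest checkout 42/106 = 39.6%, Flow B 56/116 = 48.3% → Flow B
Social: the guest checkout 18/41 = 43.9%, Flow B 87/150 = 58.0% → Flow B
Display: the guest checkout 171/284 = 60.2%, Flow B 9/12 = 75.0% → Flow B
Direct: the guest checkout 6/20 = 30.0%, Flow B 95/273 = 34.8% → Flow B
Overall: the guest checkout 237/451 = 52.5%, Flow B 247/551 = 44.8% → the guest checkout
Flow B wins each traffic group but the guest checkout wins overall — the comparison reverses. Flow B's sessions skew toward direct, which has a lower base rate.

Yes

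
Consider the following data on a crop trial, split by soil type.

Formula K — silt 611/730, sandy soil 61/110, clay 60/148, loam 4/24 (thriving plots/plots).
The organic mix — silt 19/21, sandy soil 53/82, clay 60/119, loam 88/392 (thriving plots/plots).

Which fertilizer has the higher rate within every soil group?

Silt: Formula K 611/730 = 83.7%, the organic mix 19/21 = 90.5% → the organic mix
Sandy soil: Formula K 61/110 = 55.5%, the organic mix 53/82 = 64.6% → the organic mix
Clay: Formula K 60/148 = 40.5%, the organic mix 60/119 = 50.4% → the organic mix
Loam: Formula K 4/24 = 16.7%, the organic mix 88/392 = 22.4% → the organic mix
The organic mix has the higher rate in all 4 groups.

the organic mix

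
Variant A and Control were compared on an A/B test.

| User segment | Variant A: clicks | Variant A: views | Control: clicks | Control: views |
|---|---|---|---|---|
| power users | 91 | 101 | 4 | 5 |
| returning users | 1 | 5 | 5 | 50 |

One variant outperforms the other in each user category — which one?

Power users: Variant A 91/101 = 90.1%, Control 4/5 = 80.0% → Variant A
Returning users: Variant A 1/5 = 20.0%, Control 5/50 = 10.0% → Variant A
Variant A has the higher rate in both groups.

Variant A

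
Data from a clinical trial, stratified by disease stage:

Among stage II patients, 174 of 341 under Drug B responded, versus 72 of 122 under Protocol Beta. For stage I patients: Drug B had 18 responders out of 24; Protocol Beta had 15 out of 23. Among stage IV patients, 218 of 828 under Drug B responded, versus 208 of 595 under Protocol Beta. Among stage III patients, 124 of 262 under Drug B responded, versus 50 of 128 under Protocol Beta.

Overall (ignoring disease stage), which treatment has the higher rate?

Stage II: Drug B 174/341 = 51.0%, Protocol Beta 72/122 = 59.0% → Protocol Beta
Stage I: Drug B 18/24 = 75.0%, Protocol Beta 15/23 = 65.2% → Drug B
Stage IV: Drug B 218/828 = 26.3%, Protocol Beta 208/595 = 35.0% → Protocol Beta
Stage III: Drug B 124/262 = 47.3%, Protocol Beta 50/128 = 39.1% → Drug B
Overall: Drug B 534/1455 = 36.7%, Protocol Beta 345/868 = 39.7% → Protocol Beta
(Neither sweeps every disease group, but Protocol Beta has the higher pooled rate.)

Protocol Beta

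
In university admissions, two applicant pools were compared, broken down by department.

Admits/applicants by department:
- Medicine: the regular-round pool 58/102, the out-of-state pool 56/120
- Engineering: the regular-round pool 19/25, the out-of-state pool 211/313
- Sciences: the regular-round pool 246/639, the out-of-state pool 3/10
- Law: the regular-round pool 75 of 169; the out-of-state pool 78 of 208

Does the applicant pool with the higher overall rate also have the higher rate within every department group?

Medicine: the regular-round pool 58/102 = 56.9%, the out-of-state pool 56/120 = 46.7% → the regular-round pool
Engineering: the regular-round pool 19/25 = 76.0%, the out-of-state pool 211/313 = 67.4% → the regular-round pool
Sciences: the regular-round pool 246/639 = 38.5%, the out-of-state pool 3/10 = 30.0% → the regular-round pool
Law: the regular-round pool 75/169 = 44.4%, the out-of-state pool 78/208 = 37.5% → the regular-round pool
Overall: the regular-round pool 398/935 = 42.6%, the out-of-state pool 348/651 = 53.5% → the out-of-state pool
The regular-round pool wins each department group but the out-of-state pool wins overall — the comparison reverses. The regular-round pool's applicants skew toward Sciences, which has a lower base rate.

No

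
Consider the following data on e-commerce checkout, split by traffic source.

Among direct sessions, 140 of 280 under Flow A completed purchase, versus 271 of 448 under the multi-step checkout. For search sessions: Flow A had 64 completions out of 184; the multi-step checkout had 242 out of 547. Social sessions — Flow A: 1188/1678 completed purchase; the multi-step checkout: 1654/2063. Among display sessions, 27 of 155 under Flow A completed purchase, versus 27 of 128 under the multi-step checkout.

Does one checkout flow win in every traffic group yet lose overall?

No

Direct: Flow A 140/280 = 50.0%, the multi-step checkout 271/448 = 60.5% → the multi-step checkout
Search: Flow A 64/184 = 34.8%, the multi-step checkout 242/547 = 44.2% → the multi-step checkout
Social: Flow A 1188/1678 = 70.8%, the multi-step checkout 1654/2063 = 80.2% → the multi-step checkout
Display: Flow A 27/155 = 17.4%, the multi-step checkout 27/128 = 21.1% → the multi-step checkout
Overall: Flow A 1419/2297 = 61.8%, the multi-step checkout 2194/3186 = 68.9% → the multi-step checkout
The multi-step checkout wins overall and in every traffic group — no reversal.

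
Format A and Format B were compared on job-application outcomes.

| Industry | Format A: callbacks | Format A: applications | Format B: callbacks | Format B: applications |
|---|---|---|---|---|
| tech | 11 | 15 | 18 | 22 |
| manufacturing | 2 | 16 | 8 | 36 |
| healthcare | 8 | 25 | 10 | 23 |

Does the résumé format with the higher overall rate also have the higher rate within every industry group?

Yes

Tech: Format A 11/15 = 73.3%, Format B 18/22 = 81.8% → Format B
Manufacturing: Format A 2/16 = 12.5%, Format B 8/36 = 22.2% → Format B
Healthcare: Format A 8/25 = 32.0%, Format B 10/23 = 43.5% → Format B
Overall: Format A 21/56 = 37.5%, Format B 36/81 = 44.4% → Format B
Format B wins overall and in every industry group — no reversal.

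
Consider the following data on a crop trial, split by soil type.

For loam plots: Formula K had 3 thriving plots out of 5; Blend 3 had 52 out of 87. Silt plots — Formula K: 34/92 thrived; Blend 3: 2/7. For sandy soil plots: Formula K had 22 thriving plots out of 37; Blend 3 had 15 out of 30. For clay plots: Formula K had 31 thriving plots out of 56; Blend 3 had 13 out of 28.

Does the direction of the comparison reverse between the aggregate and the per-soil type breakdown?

Loam: Formula K 3/5 = 60.0%, Blend 3 52/87 = 59.8% → Formula K
Silt: Formula K 34/92 = 37.0%, Blend 3 2/7 = 28.6% → Formula K
Sandy soil: Formula K 22/37 = 59.5%, Blend 3 15/30 = 50.0% → Formula K
Clay: Formula K 31/56 = 55.4%, Blend 3 13/28 = 46.4% → Formula K
Overall: Formula K 90/190 = 47.4%, Blend 3 82/152 = 53.9% → Blend 3
Formula K wins each soil group but Blend 3 wins overall — the comparison reverses. Formula K's plots skew toward silt, which has a lower base rate.

Yes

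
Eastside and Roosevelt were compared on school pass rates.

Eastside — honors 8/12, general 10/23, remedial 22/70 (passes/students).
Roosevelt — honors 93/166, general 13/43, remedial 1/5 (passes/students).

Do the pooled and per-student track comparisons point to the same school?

Honors: Eastside 8/12 = 66.7%, Roosevelt 93/166 = 56.0% → Eastside
General: Eastside 10/23 = 43.5%, Roosevelt 13/43 = 30.2% → Eastside
Remedial: Eastside 22/70 = 31.4%, Roosevelt 1/5 = 20.0% → Eastside
Overall: Eastside 40/105 = 38.1%, Roosevelt 107/214 = 50.0% → Roosevelt
Eastside wins each student group but Roosevelt wins overall — the comparison reverses. Eastside's students skew toward remedial, which has a lower base rate.

No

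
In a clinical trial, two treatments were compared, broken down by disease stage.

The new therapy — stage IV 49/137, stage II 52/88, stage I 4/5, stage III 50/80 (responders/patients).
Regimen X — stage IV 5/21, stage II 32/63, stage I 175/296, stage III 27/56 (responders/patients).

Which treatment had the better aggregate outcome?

Regimen X

Stage IV: the new therapy 49/137 = 35.8%, Regimen X 5/21 = 23.8% → the new therapy
Stage II: the new therapy 52/88 = 59.1%, Regimen X 32/63 = 50.8% → the new therapy
Stage I: the new therapy 4/5 = 80.0%, Regimen X 175/296 = 59.1% → the new therapy
Stage III: the new therapy 50/80 = 62.5%, Regimen X 27/56 = 48.2% → the new therapy
Overall: the new therapy 155/310 = 50.0%, Regimen X 239/436 = 54.8% → Regimen X
(The new therapy wins every disease group but Regimen X wins overall — the new therapy's patients skew toward the low-rate stage IV group.)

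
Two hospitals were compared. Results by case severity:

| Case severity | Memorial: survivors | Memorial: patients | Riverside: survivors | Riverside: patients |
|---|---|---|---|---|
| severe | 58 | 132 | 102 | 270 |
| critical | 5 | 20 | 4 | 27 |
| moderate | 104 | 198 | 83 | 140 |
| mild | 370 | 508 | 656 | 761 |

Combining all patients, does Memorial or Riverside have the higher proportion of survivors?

Severe: Memorial 58/132 = 43.9%, Riverside 102/270 = 37.8% → Memorial
Critical: Memorial 5/20 = 25.0%, Riverside 4/27 = 14.8% → Memorial
Moderate: Memorial 104/198 = 52.5%, Riverside 83/140 = 59.3% → Riverside
Mild: Memorial 370/508 = 72.8%, Riverside 656/761 = 86.2% → Riverside
Overall: Memorial 537/858 = 62.6%, Riverside 845/1198 = 70.5% → Riverside
(Neither sweeps every case group, but Riverside has the higher pooled rate.)

Riverside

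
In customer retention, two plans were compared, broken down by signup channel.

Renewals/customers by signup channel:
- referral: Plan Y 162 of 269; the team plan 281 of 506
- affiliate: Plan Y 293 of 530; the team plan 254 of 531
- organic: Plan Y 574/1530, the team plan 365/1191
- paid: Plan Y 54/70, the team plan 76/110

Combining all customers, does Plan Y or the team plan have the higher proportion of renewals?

Plan Y

Referral: Plan Y 162/269 = 60.2%, the team plan 281/506 = 55.5% → Plan Y
Affiliate: Plan Y 293/530 = 55.3%, the team plan 254/531 = 47.8% → Plan Y
Organic: Plan Y 574/1530 = 37.5%, the team plan 365/1191 = 30.6% → Plan Y
Paid: Plan Y 54/70 = 77.1%, the team plan 76/110 = 69.1% → Plan Y
Overall: Plan Y 1083/2399 = 45.1%, the team plan 976/2338 = 41.7% → Plan Y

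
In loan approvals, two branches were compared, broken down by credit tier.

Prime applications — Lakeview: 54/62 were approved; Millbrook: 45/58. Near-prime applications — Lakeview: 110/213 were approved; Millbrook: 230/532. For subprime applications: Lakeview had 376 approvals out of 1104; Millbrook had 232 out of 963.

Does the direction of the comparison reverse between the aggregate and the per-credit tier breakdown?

Prime: Lakeview 54/62 = 87.1%, Millbrook 45/58 = 77.6% → Lakeview
Near-prime: Lakeview 110/213 = 51.6%, Millbrook 230/532 = 43.2% → Lakeview
Subprime: Lakeview 376/1104 = 34.1%, Millbrook 232/963 = 24.1% → Lakeview
Overall: Lakeview 540/1379 = 39.2%, Millbrook 507/1553 = 32.6% → Lakeview
Lakeview wins overall and in every credit group — no reversal.

No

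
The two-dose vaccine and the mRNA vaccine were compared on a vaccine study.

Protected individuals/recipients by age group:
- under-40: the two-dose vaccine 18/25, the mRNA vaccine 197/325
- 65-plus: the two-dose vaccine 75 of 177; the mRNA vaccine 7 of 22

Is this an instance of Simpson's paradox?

Yes

Under-40: the two-dose vaccine 18/25 = 72.0%, the mRNA vaccine 197/325 = 60.6% → the two-dose vaccine
65-plus: the two-dose vaccine 75/177 = 42.4%, the mRNA vaccine 7/22 = 31.8% → the two-dose vaccine
Overall: the two-dose vaccine 93/202 = 46.0%, the mRNA vaccine 204/347 = 58.8% → the mRNA vaccine
The two-dose vaccine wins each age group but the mRNA vaccine wins overall — the comparison reverses. The two-dose vaccine's recipients skew toward 65-plus, which has a lower base rate.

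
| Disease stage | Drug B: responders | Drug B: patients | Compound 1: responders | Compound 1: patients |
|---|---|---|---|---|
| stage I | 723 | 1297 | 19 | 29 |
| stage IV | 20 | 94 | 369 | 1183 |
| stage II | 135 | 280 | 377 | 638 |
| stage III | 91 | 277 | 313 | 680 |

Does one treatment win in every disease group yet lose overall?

Stage I: Drug B 723/1297 = 55.7%, Compound 1 19/29 = 65.5% → Compound 1
Stage IV: Drug B 20/94 = 21.3%, Compound 1 369/1183 = 31.2% → Compound 1
Stage II: Drug B 135/280 = 48.2%, Compound 1 377/638 = 59.1% → Compound 1
Stage III: Drug B 91/277 = 32.9%, Compound 1 313/680 = 46.0% → Compound 1
Overall: Drug B 969/1948 = 49.7%, Compound 1 1078/2530 = 42.6% → Drug B
Compound 1 wins each disease group but Drug B wins overall — the comparison reverses. Compound 1's patients skew toward stage IV, which has a lower base rate.

Yes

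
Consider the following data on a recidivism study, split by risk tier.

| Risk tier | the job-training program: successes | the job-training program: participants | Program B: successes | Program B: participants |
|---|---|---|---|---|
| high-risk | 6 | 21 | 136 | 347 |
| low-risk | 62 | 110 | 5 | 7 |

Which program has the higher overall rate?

the job-training program

High-risk: the job-training program 6/21 = 28.6%, Program B 136/347 = 39.2% → Program B
Low-risk: the job-training program 62/110 = 56.4%, Program B 5/7 = 71.4% → Program B
Overall: the job-training program 68/131 = 51.9%, Program B 141/354 = 39.8% → the job-training program
(Program B wins every risk group but the job-training program wins overall — Program B's participants skew toward the low-rate high-risk group.)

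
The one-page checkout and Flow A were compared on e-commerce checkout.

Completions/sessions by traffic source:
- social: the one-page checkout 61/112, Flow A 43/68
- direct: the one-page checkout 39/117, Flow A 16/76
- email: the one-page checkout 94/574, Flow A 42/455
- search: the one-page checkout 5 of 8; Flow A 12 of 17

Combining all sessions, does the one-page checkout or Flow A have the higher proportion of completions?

Social: the one-page checkout 61/112 = 54.5%, Flow A 43/68 = 63.2% → Flow A
Direct: the one-page checkout 39/117 = 33.3%, Flow A 16/76 = 21.1% → the one-page checkout
Email: the one-page checkout 94/574 = 16.4%, Flow A 42/455 = 9.2% → the one-page checkout
Search: the one-page checkout 5/8 = 62.5%, Flow A 12/17 = 70.6% → Flow A
Overall: the one-page checkout 199/811 = 24.5%, Flow A 113/616 = 18.3% → the one-page checkout
(Neither sweeps every traffic group, but the one-page checkout has the higher pooled rate.)

the one-page checkout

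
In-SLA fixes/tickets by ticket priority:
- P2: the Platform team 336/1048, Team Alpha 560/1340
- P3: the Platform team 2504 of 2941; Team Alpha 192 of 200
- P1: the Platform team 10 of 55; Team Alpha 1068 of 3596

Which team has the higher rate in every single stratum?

P2: the Platform team 336/1048 = 32.1%, Team Alpha 560/1340 = 41.8% → Team Alpha
P3: the Platform team 2504/2941 = 85.1%, Team Alpha 192/200 = 96.0% → Team Alpha
P1: the Platform team 10/55 = 18.2%, Team Alpha 1068/3596 = 29.7% → Team Alpha
Team Alpha has the higher rate in all 3 groups.

Team Alpha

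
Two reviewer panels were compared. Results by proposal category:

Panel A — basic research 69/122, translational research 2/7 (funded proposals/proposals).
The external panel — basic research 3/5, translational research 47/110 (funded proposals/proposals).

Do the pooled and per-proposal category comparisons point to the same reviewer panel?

No

Basic research: Panel A 69/122 = 56.6%, the external panel 3/5 = 60.0% → the external panel
Translational research: Panel A 2/7 = 28.6%, the external panel 47/110 = 42.7% → the external panel
Overall: Panel A 71/129 = 55.0%, the external panel 50/115 = 43.5% → Panel A
The external panel wins each proposal group but Panel A wins overall — the comparison reverses. The external panel's proposals skew toward translational research, which has a lower base rate.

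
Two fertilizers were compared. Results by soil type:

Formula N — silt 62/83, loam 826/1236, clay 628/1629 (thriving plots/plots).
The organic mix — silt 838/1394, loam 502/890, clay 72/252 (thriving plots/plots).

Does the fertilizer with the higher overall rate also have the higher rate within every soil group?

Silt: Formula N 62/83 = 74.7%, the organic mix 838/1394 = 60.1% → Formula N
Loam: Formula N 826/1236 = 66.8%, the organic mix 502/890 = 56.4% → Formula N
Clay: Formula N 628/1629 = 38.6%, the organic mix 72/252 = 28.6% → Formula N
Overall: Formula N 1516/2948 = 51.4%, the organic mix 1412/2536 = 55.7% → the organic mix
Formula N wins each soil group but the organic mix wins overall — the comparison reverses. Formula N's plots skew toward clay, which has a lower base rate.

No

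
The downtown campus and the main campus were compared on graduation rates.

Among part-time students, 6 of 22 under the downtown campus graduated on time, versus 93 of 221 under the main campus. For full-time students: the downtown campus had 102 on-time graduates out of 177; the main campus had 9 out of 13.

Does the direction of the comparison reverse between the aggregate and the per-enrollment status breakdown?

Yes

Part-time: the downtown campus 6/22 = 27.3%, the main campus 93/221 = 42.1% → the main campus
Full-time: the downtown campus 102/177 = 57.6%, the main campus 9/13 = 69.2% → the main campus
Overall: the downtown campus 108/199 = 54.3%, the main campus 102/234 = 43.6% → the downtown campus
The main campus wins each enrollment group but the downtown campus wins overall — the comparison reverses. The main campus's students skew toward part-time, which has a lower base rate.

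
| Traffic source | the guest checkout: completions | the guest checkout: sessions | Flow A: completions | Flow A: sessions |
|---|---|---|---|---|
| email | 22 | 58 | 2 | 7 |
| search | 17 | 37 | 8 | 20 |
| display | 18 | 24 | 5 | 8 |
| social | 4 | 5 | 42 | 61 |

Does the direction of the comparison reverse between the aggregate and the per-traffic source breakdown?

Yes

Email: the guest checkout 22/58 = 37.9%, Flow A 2/7 = 28.6% → the guest checkout
Search: the guest checkout 17/37 = 45.9%, Flow A 8/20 = 40.0% → the guest checkout
Display: the guest checkout 18/24 = 75.0%, Flow A 5/8 = 62.5% → the guest checkout
Social: the guest checkout 4/5 = 80.0%, Flow A 42/61 = 68.9% → the guest checkout
Overall: the guest checkout 61/124 = 49.2%, Flow A 57/96 = 59.4% → Flow A
The guest checkout wins each traffic group but Flow A wins overall — the comparison reverses. The guest checkout's sessions skew toward email, which has a lower base rate.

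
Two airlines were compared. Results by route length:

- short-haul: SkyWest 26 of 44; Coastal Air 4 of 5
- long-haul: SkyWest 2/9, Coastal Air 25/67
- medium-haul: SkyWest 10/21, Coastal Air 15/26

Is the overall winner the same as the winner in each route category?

Short-haul: SkyWest 26/44 = 59.1%, Coastal Air 4/5 = 80.0% → Coastal Air
Long-haul: SkyWest 2/9 = 22.2%, Coastal Air 25/67 = 37.3% → Coastal Air
Medium-haul: SkyWest 10/21 = 47.6%, Coastal Air 15/26 = 57.7% → Coastal Air
Overall: SkyWest 38/74 = 51.4%, Coastal Air 44/98 = 44.9% → SkyWest
Coastal Air wins each route group but SkyWest wins overall — the comparison reverses. Coastal Air's flights skew toward long-haul, which has a lower base rate.

No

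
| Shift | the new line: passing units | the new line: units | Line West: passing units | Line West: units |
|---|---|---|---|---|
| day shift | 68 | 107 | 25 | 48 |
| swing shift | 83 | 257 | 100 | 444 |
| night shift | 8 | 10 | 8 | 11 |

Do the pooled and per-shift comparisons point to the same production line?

Day shift: the new line 68/107 = 63.6%, Line West 25/48 = 52.1% → the new line
Swing shift: the new line 83/257 = 32.3%, Line West 100/444 = 22.5% → the new line
Night shift: the new line 8/10 = 80.0%, Line West 8/11 = 72.7% → the new line
Overall: the new line 159/374 = 42.5%, Line West 133/503 = 26.4% → the new line
The new line wins overall and in every shift group — no reversal.

Yes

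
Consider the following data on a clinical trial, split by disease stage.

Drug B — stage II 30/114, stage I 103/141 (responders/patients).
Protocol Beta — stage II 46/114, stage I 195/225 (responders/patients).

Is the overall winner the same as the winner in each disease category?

Yes

Stage II: Drug B 30/114 = 26.3%, Protocol Beta 46/114 = 40.4% → Protocol Beta
Stage I: Drug B 103/141 = 73.0%, Protocol Beta 195/225 = 86.7% → Protocol Beta
Overall: Drug B 133/255 = 52.2%, Protocol Beta 241/339 = 71.1% → Protocol Beta
Protocol Beta wins overall and in every disease group — no reversal.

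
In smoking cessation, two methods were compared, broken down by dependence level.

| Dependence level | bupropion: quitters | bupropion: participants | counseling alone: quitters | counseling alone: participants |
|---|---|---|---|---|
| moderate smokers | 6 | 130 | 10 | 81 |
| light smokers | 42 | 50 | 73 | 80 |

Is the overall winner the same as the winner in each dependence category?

Yes

Moderate smokers: bupropion 6/130 = 4.6%, counseling alone 10/81 = 12.3% → counseling alone
Light smokers: bupropion 42/50 = 84.0%, counseling alone 73/80 = 91.2% → counseling alone
Overall: bupropion 48/180 = 26.7%, counseling alone 83/161 = 51.6% → counseling alone
Counseling alone wins overall and in every dependence group — no reversal.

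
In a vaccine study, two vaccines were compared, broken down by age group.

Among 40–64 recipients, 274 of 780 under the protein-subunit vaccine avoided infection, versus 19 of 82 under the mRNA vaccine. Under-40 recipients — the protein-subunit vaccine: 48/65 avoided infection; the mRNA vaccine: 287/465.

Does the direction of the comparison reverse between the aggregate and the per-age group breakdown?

Yes

40–64: the protein-subunit vaccine 274/780 = 35.1%, the mRNA vaccine 19/82 = 23.2% → the protein-subunit vaccine
Under-40: the protein-subunit vaccine 48/65 = 73.8%, the mRNA vaccine 287/465 = 61.7% → the protein-subunit vaccine
Overall: the protein-subunit vaccine 322/845 = 38.1%, the mRNA vaccine 306/547 = 55.9% → the mRNA vaccine
The protein-subunit vaccine wins each age group but the mRNA vaccine wins overall — the comparison reverses. The protein-subunit vaccine's recipients skew toward 40–64, which has a lower base rate.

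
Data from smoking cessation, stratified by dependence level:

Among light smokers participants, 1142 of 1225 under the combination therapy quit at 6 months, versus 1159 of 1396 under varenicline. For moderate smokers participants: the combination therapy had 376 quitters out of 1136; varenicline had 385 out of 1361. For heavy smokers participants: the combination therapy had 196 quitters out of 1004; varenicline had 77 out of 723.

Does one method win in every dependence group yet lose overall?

No

Light smokers: the combination therapy 1142/1225 = 93.2%, varenicline 1159/1396 = 83.0% → the combination therapy
Moderate smokers: the combination therapy 376/1136 = 33.1%, varenicline 385/1361 = 28.3% → the combination therapy
Heavy smokers: the combination therapy 196/1004 = 19.5%, varenicline 77/723 = 10.7% → the combination therapy
Overall: the combination therapy 1714/3365 = 50.9%, varenicline 1621/3480 = 46.6% → the combination therapy
The combination therapy wins overall and in every dependence group — no reversal.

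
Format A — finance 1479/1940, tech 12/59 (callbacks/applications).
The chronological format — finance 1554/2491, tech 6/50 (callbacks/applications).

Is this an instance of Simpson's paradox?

Finance: Format A 1479/1940 = 76.2%, the chronological format 1554/2491 = 62.4% → Format A
Tech: Format A 12/59 = 20.3%, the chronological format 6/50 = 12.0% → Format A
Overall: Format A 1491/1999 = 74.6%, the chronological format 1560/2541 = 61.4% → Format A
Format A wins overall and in every industry group — no reversal.

No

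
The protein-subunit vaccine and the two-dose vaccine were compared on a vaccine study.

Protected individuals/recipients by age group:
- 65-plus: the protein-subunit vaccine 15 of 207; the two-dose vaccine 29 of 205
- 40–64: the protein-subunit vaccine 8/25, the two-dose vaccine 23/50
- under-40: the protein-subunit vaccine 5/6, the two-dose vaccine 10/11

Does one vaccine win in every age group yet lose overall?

No

65-plus: the protein-subunit vaccine 15/207 = 7.2%, the two-dose vaccine 29/205 = 14.1% → the two-dose vaccine
40–64: the protein-subunit vaccine 8/25 = 32.0%, the two-dose vaccine 23/50 = 46.0% → the two-dose vaccine
Under-40: the protein-subunit vaccine 5/6 = 83.3%, the two-dose vaccine 10/11 = 90.9% → the two-dose vaccine
Overall: the protein-subunit vaccine 28/238 = 11.8%, the two-dose vaccine 62/266 = 23.3% → the two-dose vaccine
The two-dose vaccine wins overall and in every age group — no reversal.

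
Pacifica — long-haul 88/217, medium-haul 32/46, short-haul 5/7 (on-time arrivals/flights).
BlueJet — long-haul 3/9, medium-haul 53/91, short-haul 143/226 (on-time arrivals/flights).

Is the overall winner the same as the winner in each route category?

No

Long-haul: Pacifica 88/217 = 40.6%, BlueJet 3/9 = 33.3% → Pacifica
Medium-haul: Pacifica 32/46 = 69.6%, BlueJet 53/91 = 58.2% → Pacifica
Short-haul: Pacifica 5/7 = 71.4%, BlueJet 143/226 = 63.3% → Pacifica
Overall: Pacifica 125/270 = 46.3%, BlueJet 199/326 = 61.0% → BlueJet
Pacifica wins each route group but BlueJet wins overall — the comparison reverses. Pacifica's flights skew toward long-haul, which has a lower base rate.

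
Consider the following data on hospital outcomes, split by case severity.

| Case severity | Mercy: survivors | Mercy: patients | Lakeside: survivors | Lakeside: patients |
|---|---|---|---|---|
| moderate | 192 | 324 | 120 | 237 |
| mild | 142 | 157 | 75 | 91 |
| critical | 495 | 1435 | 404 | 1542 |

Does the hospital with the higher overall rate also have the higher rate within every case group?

Yes

Moderate: Mercy 192/324 = 59.3%, Lakeside 120/237 = 50.6% → Mercy
Mild: Mercy 142/157 = 90.4%, Lakeside 75/91 = 82.4% → Mercy
Critical: Mercy 495/1435 = 34.5%, Lakeside 404/1542 = 26.2% → Mercy
Overall: Mercy 829/1916 = 43.3%, Lakeside 599/1870 = 32.0% → Mercy
Mercy wins overall and in every case group — no reversal.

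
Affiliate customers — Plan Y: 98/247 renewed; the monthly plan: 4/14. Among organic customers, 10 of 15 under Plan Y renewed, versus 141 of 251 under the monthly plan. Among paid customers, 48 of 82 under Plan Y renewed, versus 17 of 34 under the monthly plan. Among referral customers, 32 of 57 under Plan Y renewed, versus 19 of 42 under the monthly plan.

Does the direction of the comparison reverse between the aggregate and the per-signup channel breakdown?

Affiliate: Plan Y 98/247 = 39.7%, the monthly plan 4/14 = 28.6% → Plan Y
Organic: Plan Y 10/15 = 66.7%, the monthly plan 141/251 = 56.2% → Plan Y
Paid: Plan Y 48/82 = 58.5%, the monthly plan 17/34 = 50.0% → Plan Y
Referral: Plan Y 32/57 = 56.1%, the monthly plan 19/42 = 45.2% → Plan Y
Overall: Plan Y 188/401 = 46.9%, the monthly plan 181/341 = 53.1% → the monthly plan
Plan Y wins each signup group but the monthly plan wins overall — the comparison reverses. Plan Y's customers skew toward affiliate, which has a lower base rate.

Yes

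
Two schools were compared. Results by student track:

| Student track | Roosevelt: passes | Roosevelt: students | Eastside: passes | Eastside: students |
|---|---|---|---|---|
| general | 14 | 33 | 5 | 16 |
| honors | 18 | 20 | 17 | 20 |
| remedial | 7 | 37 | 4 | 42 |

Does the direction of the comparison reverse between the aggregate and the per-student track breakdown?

No

General: Roosevelt 14/33 = 42.4%, Eastside 5/16 = 31.2% → Roosevelt
Honors: Roosevelt 18/20 = 90.0%, Eastside 17/20 = 85.0% → Roosevelt
Remedial: Roosevelt 7/37 = 18.9%, Eastside 4/42 = 9.5% → Roosevelt
Overall: Roosevelt 39/90 = 43.3%, Eastside 26/78 = 33.3% → Roosevelt
Roosevelt wins overall and in every student group — no reversal.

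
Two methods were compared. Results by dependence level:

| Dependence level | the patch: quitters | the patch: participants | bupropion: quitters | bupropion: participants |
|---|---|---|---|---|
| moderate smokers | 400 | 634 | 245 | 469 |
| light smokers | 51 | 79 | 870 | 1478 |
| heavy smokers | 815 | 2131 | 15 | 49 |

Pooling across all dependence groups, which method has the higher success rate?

bupropion

Moderate smokers: the patch 400/634 = 63.1%, bupropion 245/469 = 52.2% → the patch
Light smokers: the patch 51/79 = 64.6%, bupropion 870/1478 = 58.9% → the patch
Heavy smokers: the patch 815/2131 = 38.2%, bupropion 15/49 = 30.6% → the patch
Overall: the patch 1266/2844 = 44.5%, bupropion 1130/1996 = 56.6% → bupropion
(The patch wins every dependence group but bupropion wins overall — the patch's participants skew toward the low-rate heavy smokers group.)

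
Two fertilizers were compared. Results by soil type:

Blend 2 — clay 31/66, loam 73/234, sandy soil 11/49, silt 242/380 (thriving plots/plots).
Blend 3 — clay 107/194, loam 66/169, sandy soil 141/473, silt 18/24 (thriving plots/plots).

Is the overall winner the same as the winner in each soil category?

No

Clay: Blend 2 31/66 = 47.0%, Blend 3 107/194 = 55.2% → Blend 3
Loam: Blend 2 73/234 = 31.2%, Blend 3 66/169 = 39.1% → Blend 3
Sandy soil: Blend 2 11/49 = 22.4%, Blend 3 141/473 = 29.8% → Blend 3
Silt: Blend 2 242/380 = 63.7%, Blend 3 18/24 = 75.0% → Blend 3
Overall: Blend 2 357/729 = 49.0%, Blend 3 332/860 = 38.6% → Blend 2
Blend 3 wins each soil group but Blend 2 wins overall — the comparison reverses. Blend 3's plots skew toward sandy soil, which has a lower base rate.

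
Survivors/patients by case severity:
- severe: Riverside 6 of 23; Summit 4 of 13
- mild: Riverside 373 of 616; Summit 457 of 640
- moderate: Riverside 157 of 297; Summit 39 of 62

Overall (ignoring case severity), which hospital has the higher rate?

Summit

Severe: Riverside 6/23 = 26.1%, Summit 4/13 = 30.8% → Summit
Mild: Riverside 373/616 = 60.6%, Summit 457/640 = 71.4% → Summit
Moderate: Riverside 157/297 = 52.9%, Summit 39/62 = 62.9% → Summit
Overall: Riverside 536/936 = 57.3%, Summit 500/715 = 69.9% → Summit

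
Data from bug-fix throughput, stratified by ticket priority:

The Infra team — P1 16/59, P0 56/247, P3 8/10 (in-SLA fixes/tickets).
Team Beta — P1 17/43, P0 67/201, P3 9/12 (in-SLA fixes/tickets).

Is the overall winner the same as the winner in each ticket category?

No

P1: the Infra team 16/59 = 27.1%, Team Beta 17/43 = 39.5% → Team Beta
P0: the Infra team 56/247 = 22.7%, Team Beta 67/201 = 33.3% → Team Beta
P3: the Infra team 8/10 = 80.0%, Team Beta 9/12 = 75.0% → the Infra team
Overall: the Infra team 80/316 = 25.3%, Team Beta 93/256 = 36.3% → Team Beta
Neither sweeps: the Infra team wins 1 of 3 groups, Team Beta wins 2. Team Beta wins overall but not every group — no Simpson reversal.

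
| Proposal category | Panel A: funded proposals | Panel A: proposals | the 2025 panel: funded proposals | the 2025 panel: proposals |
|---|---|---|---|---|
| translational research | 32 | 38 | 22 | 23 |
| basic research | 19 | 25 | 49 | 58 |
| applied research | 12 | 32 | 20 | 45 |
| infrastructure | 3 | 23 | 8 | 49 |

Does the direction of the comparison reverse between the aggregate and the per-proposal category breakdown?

No

Translational research: Panel A 32/38 = 84.2%, the 2025 panel 22/23 = 95.7% → the 2025 panel
Basic research: Panel A 19/25 = 76.0%, the 2025 panel 49/58 = 84.5% → the 2025 panel
Applied research: Panel A 12/32 = 37.5%, the 2025 panel 20/45 = 44.4% → the 2025 panel
Infrastructure: Panel A 3/23 = 13.0%, the 2025 panel 8/49 = 16.3% → the 2025 panel
Overall: Panel A 66/118 = 55.9%, the 2025 panel 99/175 = 56.6% → the 2025 panel
The 2025 panel wins overall and in every proposal group — no reversal.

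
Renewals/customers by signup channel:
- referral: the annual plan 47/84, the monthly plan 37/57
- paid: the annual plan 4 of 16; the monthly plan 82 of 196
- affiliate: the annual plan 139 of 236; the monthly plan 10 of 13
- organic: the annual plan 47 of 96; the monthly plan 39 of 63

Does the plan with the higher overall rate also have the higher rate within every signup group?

Referral: the annual plan 47/84 = 56.0%, the monthly plan 37/57 = 64.9% → the monthly plan
Paid: the annual plan 4/16 = 25.0%, the monthly plan 82/196 = 41.8% → the monthly plan
Affiliate: the annual plan 139/236 = 58.9%, the monthly plan 10/13 = 76.9% → the monthly plan
Organic: the annual plan 47/96 = 49.0%, the monthly plan 39/63 = 61.9% → the monthly plan
Overall: the annual plan 237/432 = 54.9%, the monthly plan 168/329 = 51.1% → the annual plan
The monthly plan wins each signup group but the annual plan wins overall — the comparison reverses. The monthly plan's customers skew toward paid, which has a lower base rate.

No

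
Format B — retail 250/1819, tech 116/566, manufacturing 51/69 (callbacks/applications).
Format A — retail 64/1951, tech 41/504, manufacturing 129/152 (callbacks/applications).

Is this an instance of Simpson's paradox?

Retail: Format B 250/1819 = 13.7%, Format A 64/1951 = 3.3% → Format B
Tech: Format B 116/566 = 20.5%, Format A 41/504 = 8.1% → Format B
Manufacturing: Format B 51/69 = 73.9%, Format A 129/152 = 84.9% → Format A
Overall: Format B 417/2454 = 17.0%, Format A 234/2607 = 9.0% → Format B
Neither sweeps: Format B wins 2 of 3 groups, Format A wins 1. Format B wins overall but not every group — no Simpson reversal.

No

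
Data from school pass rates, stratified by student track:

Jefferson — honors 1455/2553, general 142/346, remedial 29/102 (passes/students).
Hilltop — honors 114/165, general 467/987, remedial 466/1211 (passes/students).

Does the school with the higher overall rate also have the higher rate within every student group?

Honors: Jefferson 1455/2553 = 57.0%, Hilltop 114/165 = 69.1% → Hilltop
General: Jefferson 142/346 = 41.0%, Hilltop 467/987 = 47.3% → Hilltop
Remedial: Jefferson 29/102 = 28.4%, Hilltop 466/1211 = 38.5% → Hilltop
Overall: Jefferson 1626/3001 = 54.2%, Hilltop 1047/2363 = 44.3% → Jefferson
Hilltop wins each student group but Jefferson wins overall — the comparison reverses. Hilltop's students skew toward remedial, which has a lower base rate.

No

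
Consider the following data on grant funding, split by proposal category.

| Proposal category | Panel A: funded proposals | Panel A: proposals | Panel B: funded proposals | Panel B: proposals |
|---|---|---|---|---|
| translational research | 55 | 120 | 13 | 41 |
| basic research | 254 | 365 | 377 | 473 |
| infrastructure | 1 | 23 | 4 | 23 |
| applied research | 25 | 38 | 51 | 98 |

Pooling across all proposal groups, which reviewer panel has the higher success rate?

Translational research: Panel A 55/120 = 45.8%, Panel B 13/41 = 31.7% → Panel A
Basic research: Panel A 254/365 = 69.6%, Panel B 377/473 = 79.7% → Panel B
Infrastructure: Panel A 1/23 = 4.3%, Panel B 4/23 = 17.4% → Panel B
Applied research: Panel A 25/38 = 65.8%, Panel B 51/98 = 52.0% → Panel A
Overall: Panel A 335/546 = 61.4%, Panel B 445/635 = 70.1% → Panel B
(Neither sweeps every proposal group, but Panel B has the higher pooled rate.)

Panel B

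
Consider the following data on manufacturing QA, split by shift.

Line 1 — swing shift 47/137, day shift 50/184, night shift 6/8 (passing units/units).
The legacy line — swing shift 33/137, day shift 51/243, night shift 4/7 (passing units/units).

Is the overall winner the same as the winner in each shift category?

Swing shift: Line 1 47/137 = 34.3%, the legacy line 33/137 = 24.1% → Line 1
Day shift: Line 1 50/184 = 27.2%, the legacy line 51/243 = 21.0% → Line 1
Night shift: Line 1 6/8 = 75.0%, the legacy line 4/7 = 57.1% → Line 1
Overall: Line 1 103/329 = 31.3%, the legacy line 88/387 = 22.7% → Line 1
Line 1 wins overall and in every shift group — no reversal.

Yes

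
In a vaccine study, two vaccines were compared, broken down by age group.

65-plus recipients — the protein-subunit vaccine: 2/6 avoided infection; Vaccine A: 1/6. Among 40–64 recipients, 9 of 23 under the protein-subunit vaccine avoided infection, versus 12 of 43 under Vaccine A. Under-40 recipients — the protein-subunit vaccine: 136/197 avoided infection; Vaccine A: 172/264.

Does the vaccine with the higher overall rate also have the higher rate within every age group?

65-plus: the protein-subunit vaccine 2/6 = 33.3%, Vaccine A 1/6 = 16.7% → the protein-subunit vaccine
40–64: the protein-subunit vaccine 9/23 = 39.1%, Vaccine A 12/43 = 27.9% → the protein-subunit vaccine
Under-40: the protein-subunit vaccine 136/197 = 69.0%, Vaccine A 172/264 = 65.2% → the protein-subunit vaccine
Overall: the protein-subunit vaccine 147/226 = 65.0%, Vaccine A 185/313 = 59.1% → the protein-subunit vaccine
The protein-subunit vaccine wins overall and in every age group — no reversal.

Yes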